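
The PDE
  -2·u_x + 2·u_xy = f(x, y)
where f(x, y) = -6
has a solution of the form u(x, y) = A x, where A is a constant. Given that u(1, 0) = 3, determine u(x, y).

Answer: u(x, y) = 3 x

Derivation:
Substitute the ansatz u = A x into the left-hand side.
Derivatives of the ansatz:
  u_x = A
  u_xy = 0
Term by term:
  -2·u_x = - 2 A
  2·u_xy = 0
So the left-hand side equals
  - 2 A
This must equal f(x, y) = -6 identically.
Matching coefficients of the independent functions:
  [constant term]:  - 2 A = -6
Solving: A = 3.
Check against the point condition:
  u(1, 0) = 3  ⟹  A = 3  ✓
Hence u(x, y) = 3 x.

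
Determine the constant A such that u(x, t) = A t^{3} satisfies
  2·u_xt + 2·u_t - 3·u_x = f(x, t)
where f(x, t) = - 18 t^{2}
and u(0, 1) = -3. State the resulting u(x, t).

Substitute the ansatz u = A t^{3} into the left-hand side.
Derivatives of the ansatz:
  u_xt = 0
  u_t = 3 A t^{2}
  u_x = 0
Term by term:
  2·u_xt = 0
  2·u_t = 6 A t^{2}
  -3·u_x = 0
So the left-hand side equals
  6 A t^{2}
This must equal f(x, t) = - 18 t^{2} identically.
Matching coefficients of the independent functions:
  [t^{2}]:  6 A = -18
Solving: A = -3.
Check against the point condition:
  u(0, 1) = -3  ⟹  A = -3  ✓
Hence u(x, t) = - 3 t^{3}.

Answer: u(x, t) = - 3 t^{3}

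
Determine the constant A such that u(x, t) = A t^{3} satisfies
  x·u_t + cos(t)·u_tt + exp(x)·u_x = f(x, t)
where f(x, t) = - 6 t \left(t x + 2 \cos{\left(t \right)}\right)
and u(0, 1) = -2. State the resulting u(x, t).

Answer: u(x, t) = - 2 t^{3}

Derivation:
Substitute the ansatz u = A t^{3} into the left-hand side.
Derivatives of the ansatz:
  u_t = 3 A t^{2}
  u_tt = 6 A t
  u_x = 0
Term by term:
  x·u_t = 3 A t^{2} x
  cos(t)·u_tt = 6 A t \cos{\left(t \right)}
  exp(x)·u_x = 0
So the left-hand side equals
  3 A t^{2} x + 6 A t \cos{\left(t \right)}
This must equal f(x, t) identically; expanded, f = - 6 t^{2} x - 12 t \cos{\left(t \right)}.
Matching coefficients of the independent functions:
  [t \cos{\left(t \right)}]:  6 A = -12
  [t^{2} x]:  3 A = -6
Solving: A = -2.
Check against the point condition:
  u(0, 1) = -2  ⟹  A = -2  ✓
Hence u(x, t) = - 2 t^{3}.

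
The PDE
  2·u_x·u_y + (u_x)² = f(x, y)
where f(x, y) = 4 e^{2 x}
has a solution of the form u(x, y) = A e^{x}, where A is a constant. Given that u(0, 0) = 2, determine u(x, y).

Answer: u(x, y) = 2 e^{x}

Derivation:
Substitute the ansatz u = A e^{x} into the left-hand side.
Derivatives of the ansatz:
  u_x = A e^{x}
  u_y = 0
Term by term:
  2·u_x·u_y = 0
  (u_x)² = A^{2} e^{2 x}
So the left-hand side equals
  A^{2} e^{2 x}
This must equal f(x, y) = 4 e^{2 x} identically.
Matching coefficients of the independent functions:
  [e^{2 x}]:  A^{2} = 4
These equations allow (A) = (-2) or (2).
Impose the point condition(s):
  u(0, 0) = 2  ⟹  A = 2
Only A = 2 satisfies everything.
Hence u(x, y) = 2 e^{x}.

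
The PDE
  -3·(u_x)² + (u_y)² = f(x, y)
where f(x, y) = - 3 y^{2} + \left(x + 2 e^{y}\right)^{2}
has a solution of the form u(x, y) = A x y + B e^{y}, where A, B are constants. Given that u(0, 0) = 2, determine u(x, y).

Substitute the ansatz u = A x y + B e^{y} into the left-hand side.
Derivatives of the ansatz:
  u_x = A y
  u_y = A x + B e^{y}
Term by term:
  -3·(u_x)² = - 3 A^{2} y^{2}
  (u_y)² = A^{2} x^{2} + 2 A B x e^{y} + B^{2} e^{2 y}
So the left-hand side equals
  A^{2} x^{2} - 3 A^{2} y^{2} + 2 A B x e^{y} + B^{2} e^{2 y}
This must equal f(x, y) identically; expanded, f = x^{2} + 4 x e^{y} - 3 y^{2} + 4 e^{2 y}.
Matching coefficients of the independent functions:
  [x^{2}]:  A^{2} = 1
  [y^{2}]:  - 3 A^{2} = -3
  [x e^{y}]:  2 A B = 4
  [e^{2 y}]:  B^{2} = 4
These equations allow (A, B) = (-1, -2) or (1, 2).
Impose the point condition(s):
  u(0, 0) = 2  ⟹  B = 2
Only A = 1, B = 2 satisfies everything.
Hence u(x, y) = x y + 2 e^{y}.

Answer: u(x, y) = x y + 2 e^{y}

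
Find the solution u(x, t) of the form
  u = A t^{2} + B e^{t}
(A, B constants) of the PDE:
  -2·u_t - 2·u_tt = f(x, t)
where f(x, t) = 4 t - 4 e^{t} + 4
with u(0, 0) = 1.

Substitute the ansatz u = A t^{2} + B e^{t} into the left-hand side.
Derivatives of the ansatz:
  u_t = 2 A t + B e^{t}
  u_tt = 2 A + B e^{t}
Term by term:
  -2·u_t = - 4 A t - 2 B e^{t}
  -2·u_tt = - 4 A - 2 B e^{t}
So the left-hand side equals
  - 4 A t - 4 A - 4 B e^{t}
This must equal f(x, t) = 4 t - 4 e^{t} + 4 identically.
Matching coefficients of the independent functions:
  [constant term, t]:  - 4 A = 4
  [e^{t}]:  - 4 B = -4
Solving: A = -1, B = 1.
Check against the point condition:
  u(0, 0) = 1  ⟹  B = 1  ✓
Hence u(x, t) = - t^{2} + e^{t}.

Answer: u(x, t) = - t^{2} + e^{t}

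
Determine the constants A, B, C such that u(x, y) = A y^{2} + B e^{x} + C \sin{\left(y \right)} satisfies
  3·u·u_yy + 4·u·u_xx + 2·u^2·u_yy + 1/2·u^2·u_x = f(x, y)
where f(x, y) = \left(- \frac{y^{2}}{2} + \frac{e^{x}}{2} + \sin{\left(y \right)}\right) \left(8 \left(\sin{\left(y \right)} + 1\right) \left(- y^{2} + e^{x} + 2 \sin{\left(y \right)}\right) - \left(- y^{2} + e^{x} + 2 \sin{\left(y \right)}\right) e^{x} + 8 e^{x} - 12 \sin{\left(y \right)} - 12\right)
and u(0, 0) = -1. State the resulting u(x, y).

Substitute the ansatz u = A y^{2} + B e^{x} + C \sin{\left(y \right)} into the left-hand side.
Derivatives of the ansatz:
  u_yy = 2 A - C \sin{\left(y \right)}
  u_xx = B e^{x}
  u_x = B e^{x}
Term by term:
  3·u·u_yy = 6 A^{2} y^{2} + 6 A B e^{x} - 3 A C y^{2} \sin{\left(y \right)} + 6 A C \sin{\left(y \right)} - 3 B C e^{x} \sin{\left(y \right)} - 3 C^{2} \sin^{2}{\left(y \right)}
  4·u·u_xx = 4 A B y^{2} e^{x} + 4 B^{2} e^{2 x} + 4 B C e^{x} \sin{\left(y \right)}
  2·u^2·u_yy = 4 A^{3} y^{4} + 8 A^{2} B y^{2} e^{x} - 2 A^{2} C y^{4} \sin{\left(y \right)} + 8 A^{2} C y^{2} \sin{\left(y \right)} + 4 A B^{2} e^{2 x} - 4 A B C y^{2} e^{x} \sin{\left(y \right)} + 8 A B C e^{x} \sin{\left(y \right)} - 4 A C^{2} y^{2} \sin^{2}{\left(y \right)} + 4 A C^{2} \sin^{2}{\left(y \right)} - 2 B^{2} C e^{2 x} \sin{\left(y \right)} - 4 B C^{2} e^{x} \sin^{2}{\left(y \right)} - 2 C^{3} \sin^{3}{\left(y \right)}
  1/2·u^2·u_x = \frac{A^{2} B y^{4} e^{x}}{2} + A B^{2} y^{2} e^{2 x} + A B C y^{2} e^{x} \sin{\left(y \right)} + \frac{B^{3} e^{3 x}}{2} + B^{2} C e^{2 x} \sin{\left(y \right)} + \frac{B C^{2} e^{x} \sin^{2}{\left(y \right)}}{2}
So the left-hand side equals
  4 A^{3} y^{4} + \frac{A^{2} B y^{4} e^{x}}{2} + 8 A^{2} B y^{2} e^{x} - 2 A^{2} C y^{4} \sin{\left(y \right)} + 8 A^{2} C y^{2} \sin{\left(y \right)} + 6 A^{2} y^{2} + A B^{2} y^{2} e^{2 x} + 4 A B^{2} e^{2 x} - 3 A B C y^{2} e^{x} \sin{\left(y \right)} + 8 A B C e^{x} \sin{\left(y \right)} + 4 A B y^{2} e^{x} + 6 A B e^{x} - 4 A C^{2} y^{2} \sin^{2}{\left(y \right)} + 4 A C^{2} \sin^{2}{\left(y \right)} - 3 A C y^{2} \sin{\left(y \right)} + 6 A C \sin{\left(y \right)} + \frac{B^{3} e^{3 x}}{2} - B^{2} C e^{2 x} \sin{\left(y \right)} + 4 B^{2} e^{2 x} - \frac{7 B C^{2} e^{x} \sin^{2}{\left(y \right)}}{2} + B C e^{x} \sin{\left(y \right)} - 2 C^{3} \sin^{3}{\left(y \right)} - 3 C^{2} \sin^{2}{\left(y \right)}
This must equal f(x, y) identically; expanded, f = - \frac{y^{4} e^{x}}{2} + 4 y^{4} \sin{\left(y \right)} + 4 y^{4} + y^{2} e^{2 x} - 6 y^{2} e^{x} \sin{\left(y \right)} - 12 y^{2} e^{x} - 16 y^{2} \sin^{2}{\left(y \right)} - 10 y^{2} \sin{\left(y \right)} + 6 y^{2} - \frac{e^{3 x}}{2} + 2 e^{2 x} \sin{\left(y \right)} + 8 e^{2 x} + 14 e^{x} \sin^{2}{\left(y \right)} + 18 e^{x} \sin{\left(y \right)} - 6 e^{x} + 16 \sin^{3}{\left(y \right)} + 4 \sin^{2}{\left(y \right)} - 12 \sin{\left(y \right)}.
Matching coefficients of the independent functions:
(each divided by its leading coefficient; functions giving the same equation are listed together)
  [y^{2}]:  A^{2} - 1 = 0
  [y^{4}]:  A^{3} - 1 = 0
  [y^{2} e^{x}]:  A^{2} B + \frac{A B}{2} + \frac{3}{2} = 0
  [y^{2} e^{2 x}]:  A B^{2} - 1 = 0
  [y^{2} \sin{\left(y \right)}]:  A^{2} C - \frac{3 A C}{8} + \frac{5}{4} = 0
  [y^{2} \sin^{2}{\left(y \right)}]:  A C^{2} - 4 = 0
  [y^{4} e^{x}]:  A^{2} B + 1 = 0
  [y^{4} \sin{\left(y \right)}]:  A^{2} C + 2 = 0
  [e^{x} \sin{\left(y \right)}]:  A B C + \frac{B C}{8} - \frac{9}{4} = 0
  [e^{x} \sin^{2}{\left(y \right)}]:  B C^{2} + 4 = 0
  [e^{2 x} \sin{\left(y \right)}]:  B^{2} C + 2 = 0
  [y^{2} e^{x} \sin{\left(y \right)}]:  A B C - 2 = 0
  [e^{x}]:  A B + 1 = 0
  [e^{2 x}]:  A B^{2} + B^{2} - 2 = 0
  [e^{3 x}]:  B^{3} + 1 = 0
  [\sin{\left(y \right)}]:  A C + 2 = 0
  [\sin^{2}{\left(y \right)}]:  A C^{2} - \frac{3 C^{2}}{4} - 1 = 0
  [\sin^{3}{\left(y \right)}]:  C^{3} + 8 = 0
Solving: A = 1, B = -1, C = -2.
Check against the point condition:
  u(0, 0) = -1  ⟹  B = -1  ✓
Hence u(x, y) = y^{2} - e^{x} - 2 \sin{\left(y \right)}.

Answer: u(x, y) = y^{2} - e^{x} - 2 \sin{\left(y \right)}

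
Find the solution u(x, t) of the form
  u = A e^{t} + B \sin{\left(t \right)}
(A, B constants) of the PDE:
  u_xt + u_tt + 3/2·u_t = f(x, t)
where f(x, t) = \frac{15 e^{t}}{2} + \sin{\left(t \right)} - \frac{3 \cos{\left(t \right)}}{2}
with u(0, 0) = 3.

Substitute the ansatz u = A e^{t} + B \sin{\left(t \right)} into the left-hand side.
Derivatives of the ansatz:
  u_xt = 0
  u_tt = A e^{t} - B \sin{\left(t \right)}
  u_t = A e^{t} + B \cos{\left(t \right)}
Term by term:
  u_xt = 0
  u_tt = A e^{t} - B \sin{\left(t \right)}
  3/2·u_t = \frac{3 A e^{t}}{2} + \frac{3 B \cos{\left(t \right)}}{2}
So the left-hand side equals
  \frac{5 A e^{t}}{2} - B \sin{\left(t \right)} + \frac{3 B \cos{\left(t \right)}}{2}
This must equal f(x, t) = \frac{15 e^{t}}{2} + \sin{\left(t \right)} - \frac{3 \cos{\left(t \right)}}{2} identically.
Matching coefficients of the independent functions:
  [e^{t}]:  \frac{5 A}{2} = \frac{15}{2}
  [\sin{\left(t \right)}]:  - B = 1
  [\cos{\left(t \right)}]:  \frac{3 B}{2} = - \frac{3}{2}
Solving: A = 3, B = -1.
Check against the point condition:
  u(0, 0) = 3  ⟹  A = 3  ✓
Hence u(x, t) = 3 e^{t} - \sin{\left(t \right)}.

Answer: u(x, t) = 3 e^{t} - \sin{\left(t \right)}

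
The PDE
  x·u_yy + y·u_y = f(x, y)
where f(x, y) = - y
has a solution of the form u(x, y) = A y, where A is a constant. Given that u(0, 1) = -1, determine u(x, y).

Answer: u(x, y) = - y

Derivation:
Substitute the ansatz u = A y into the left-hand side.
Derivatives of the ansatz:
  u_yy = 0
  u_y = A
Term by term:
  x·u_yy = 0
  y·u_y = A y
So the left-hand side equals
  A y
This must equal f(x, y) = - y identically.
Matching coefficients of the independent functions:
  [y]:  A = -1
Solving: A = -1.
Check against the point condition:
  u(0, 1) = -1  ⟹  A = -1  ✓
Hence u(x, y) = - y.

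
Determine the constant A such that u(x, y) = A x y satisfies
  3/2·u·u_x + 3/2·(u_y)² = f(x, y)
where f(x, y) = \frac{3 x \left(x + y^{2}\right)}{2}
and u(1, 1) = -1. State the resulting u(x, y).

Substitute the ansatz u = A x y into the left-hand side.
Derivatives of the ansatz:
  u_x = A y
  u_y = A x
Term by term:
  3/2·u·u_x = \frac{3 A^{2} x y^{2}}{2}
  3/2·(u_y)² = \frac{3 A^{2} x^{2}}{2}
So the left-hand side equals
  \frac{3 A^{2} x^{2}}{2} + \frac{3 A^{2} x y^{2}}{2}
This must equal f(x, y) identically; expanded, f = \frac{3 x^{2}}{2} + \frac{3 x y^{2}}{2}.
Matching coefficients of the independent functions:
  [x^{2}, x y^{2}]:  \frac{3 A^{2}}{2} = \frac{3}{2}
These equations allow (A) = (-1) or (1).
Impose the point condition(s):
  u(1, 1) = -1  ⟹  A = -1
Only A = -1 satisfies everything.
Hence u(x, y) = - x y.

Answer: u(x, y) = - x y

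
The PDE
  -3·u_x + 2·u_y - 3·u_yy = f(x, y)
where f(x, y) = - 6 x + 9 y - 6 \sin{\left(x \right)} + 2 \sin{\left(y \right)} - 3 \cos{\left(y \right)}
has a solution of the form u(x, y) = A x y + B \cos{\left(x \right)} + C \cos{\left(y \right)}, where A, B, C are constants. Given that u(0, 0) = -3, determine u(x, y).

Substitute the ansatz u = A x y + B \cos{\left(x \right)} + C \cos{\left(y \right)} into the left-hand side.
Derivatives of the ansatz:
  u_x = A y - B \sin{\left(x \right)}
  u_y = A x - C \sin{\left(y \right)}
  u_yy = - C \cos{\left(y \right)}
Term by term:
  -3·u_x = - 3 A y + 3 B \sin{\left(x \right)}
  2·u_y = 2 A x - 2 C \sin{\left(y \right)}
  -3·u_yy = 3 C \cos{\left(y \right)}
So the left-hand side equals
  2 A x - 3 A y + 3 B \sin{\left(x \right)} - 2 C \sin{\left(y \right)} + 3 C \cos{\left(y \right)}
This must equal f(x, y) = - 6 x + 9 y - 6 \sin{\left(x \right)} + 2 \sin{\left(y \right)} - 3 \cos{\left(y \right)} identically.
Matching coefficients of the independent functions:
  [x]:  2 A = -6
  [y]:  - 3 A = 9
  [\sin{\left(x \right)}]:  3 B = -6
  [\sin{\left(y \right)}]:  - 2 C = 2
  [\cos{\left(y \right)}]:  3 C = -3
Solving: A = -3, B = -2, C = -1.
Check against the point condition:
  u(0, 0) = -3  ⟹  B + C = -3  ✓
Hence u(x, y) = - 3 x y - 2 \cos{\left(x \right)} - \cos{\left(y \right)}.

Answer: u(x, y) = - 3 x y - 2 \cos{\left(x \right)} - \cos{\left(y \right)}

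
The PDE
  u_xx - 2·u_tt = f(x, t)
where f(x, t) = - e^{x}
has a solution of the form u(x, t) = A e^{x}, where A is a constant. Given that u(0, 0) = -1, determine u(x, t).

Substitute the ansatz u = A e^{x} into the left-hand side.
Derivatives of the ansatz:
  u_xx = A e^{x}
  u_tt = 0
Term by term:
  u_xx = A e^{x}
  -2·u_tt = 0
So the left-hand side equals
  A e^{x}
This must equal f(x, t) = - e^{x} identically.
Matching coefficients of the independent functions:
  [e^{x}]:  A = -1
Solving: A = -1.
Check against the point condition:
  u(0, 0) = -1  ⟹  A = -1  ✓
Hence u(x, t) = - e^{x}.

Answer: u(x, t) = - e^{x}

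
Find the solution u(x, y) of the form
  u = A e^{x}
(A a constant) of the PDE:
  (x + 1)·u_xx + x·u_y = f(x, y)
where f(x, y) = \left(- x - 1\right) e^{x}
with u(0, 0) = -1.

Substitute the ansatz u = A e^{x} into the left-hand side.
Derivatives of the ansatz:
  u_xx = A e^{x}
  u_y = 0
Term by term:
  (x + 1)·u_xx = A x e^{x} + A e^{x}
  x·u_y = 0
So the left-hand side equals
  A x e^{x} + A e^{x}
This must equal f(x, y) identically; expanded, f = - x e^{x} - e^{x}.
Matching coefficients of the independent functions:
  [x e^{x}, e^{x}]:  A = -1
Solving: A = -1.
Check against the point condition:
  u(0, 0) = -1  ⟹  A = -1  ✓
Hence u(x, y) = - e^{x}.

Answer: u(x, y) = - e^{x}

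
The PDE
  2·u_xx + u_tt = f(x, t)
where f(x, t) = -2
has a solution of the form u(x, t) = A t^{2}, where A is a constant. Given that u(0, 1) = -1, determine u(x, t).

Substitute the ansatz u = A t^{2} into the left-hand side.
Derivatives of the ansatz:
  u_xx = 0
  u_tt = 2 A
Term by term:
  2·u_xx = 0
  u_tt = 2 A
So the left-hand side equals
  2 A
This must equal f(x, t) = -2 identically.
Matching coefficients of the independent functions:
  [constant term]:  2 A = -2
Solving: A = -1.
Check against the point condition:
  u(0, 1) = -1  ⟹  A = -1  ✓
Hence u(x, t) = - t^{2}.

Answer: u(x, t) = - t^{2}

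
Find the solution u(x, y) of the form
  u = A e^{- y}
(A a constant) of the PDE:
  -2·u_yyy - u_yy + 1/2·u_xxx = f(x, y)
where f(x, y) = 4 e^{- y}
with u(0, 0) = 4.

Answer: u(x, y) = 4 e^{- y}

Derivation:
Substitute the ansatz u = A e^{- y} into the left-hand side.
Derivatives of the ansatz:
  u_yyy = - A e^{- y}
  u_yy = A e^{- y}
  u_xxx = 0
Term by term:
  -2·u_yyy = 2 A e^{- y}
  -u_yy = - A e^{- y}
  1/2·u_xxx = 0
So the left-hand side equals
  A e^{- y}
This must equal f(x, y) = 4 e^{- y} identically.
Matching coefficients of the independent functions:
  [e^{- y}]:  A = 4
Solving: A = 4.
Check against the point condition:
  u(0, 0) = 4  ⟹  A = 4  ✓
Hence u(x, y) = 4 e^{- y}.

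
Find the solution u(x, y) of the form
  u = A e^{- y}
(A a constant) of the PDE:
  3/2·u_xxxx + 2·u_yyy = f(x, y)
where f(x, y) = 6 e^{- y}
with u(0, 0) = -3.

Substitute the ansatz u = A e^{- y} into the left-hand side.
Derivatives of the ansatz:
  u_xxxx = 0
  u_yyy = - A e^{- y}
Term by term:
  3/2·u_xxxx = 0
  2·u_yyy = - 2 A e^{- y}
So the left-hand side equals
  - 2 A e^{- y}
This must equal f(x, y) = 6 e^{- y} identically.
Matching coefficients of the independent functions:
  [e^{- y}]:  - 2 A = 6
Solving: A = -3.
Check against the point condition:
  u(0, 0) = -3  ⟹  A = -3  ✓
Hence u(x, y) = - 3 e^{- y}.

Answer: u(x, y) = - 3 e^{- y}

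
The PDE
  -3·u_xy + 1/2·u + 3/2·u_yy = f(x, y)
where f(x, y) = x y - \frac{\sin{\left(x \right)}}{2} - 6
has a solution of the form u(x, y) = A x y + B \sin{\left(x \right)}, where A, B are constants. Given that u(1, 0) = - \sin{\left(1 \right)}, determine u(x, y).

Substitute the ansatz u = A x y + B \sin{\left(x \right)} into the left-hand side.
Derivatives of the ansatz:
  u_xy = A
  u_yy = 0
Term by term:
  -3·u_xy = - 3 A
  1/2·u = \frac{A x y}{2} + \frac{B \sin{\left(x \right)}}{2}
  3/2·u_yy = 0
So the left-hand side equals
  \frac{A x y}{2} - 3 A + \frac{B \sin{\left(x \right)}}{2}
This must equal f(x, y) = x y - \frac{\sin{\left(x \right)}}{2} - 6 identically.
Matching coefficients of the independent functions:
  [constant term]:  - 3 A = -6
  [x y]:  \frac{A}{2} = 1
  [\sin{\left(x \right)}]:  \frac{B}{2} = - \frac{1}{2}
Solving: A = 2, B = -1.
Check against the point condition:
  u(1, 0) = - \sin{\left(1 \right)}  ⟹  B \sin{\left(1 \right)} = - \sin{\left(1 \right)}  ✓
Hence u(x, y) = 2 x y - \sin{\left(x \right)}.

Answer: u(x, y) = 2 x y - \sin{\left(x \right)}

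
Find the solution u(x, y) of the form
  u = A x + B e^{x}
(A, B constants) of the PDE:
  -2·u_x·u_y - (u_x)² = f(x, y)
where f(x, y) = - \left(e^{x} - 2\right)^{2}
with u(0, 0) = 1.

Substitute the ansatz u = A x + B e^{x} into the left-hand side.
Derivatives of the ansatz:
  u_x = A + B e^{x}
  u_y = 0
Term by term:
  -2·u_x·u_y = 0
  -(u_x)² = - A^{2} - 2 A B e^{x} - B^{2} e^{2 x}
So the left-hand side equals
  - A^{2} - 2 A B e^{x} - B^{2} e^{2 x}
This must equal f(x, y) identically; expanded, f = - e^{2 x} + 4 e^{x} - 4.
Matching coefficients of the independent functions:
  [constant term]:  - A^{2} = -4
  [e^{x}]:  - 2 A B = 4
  [e^{2 x}]:  - B^{2} = -1
These equations allow (A, B) = (-2, 1) or (2, -1).
Impose the point condition(s):
  u(0, 0) = 1  ⟹  B = 1
Only A = -2, B = 1 satisfies everything.
Hence u(x, y) = - 2 x + e^{x}.

Answer: u(x, y) = - 2 x + e^{x}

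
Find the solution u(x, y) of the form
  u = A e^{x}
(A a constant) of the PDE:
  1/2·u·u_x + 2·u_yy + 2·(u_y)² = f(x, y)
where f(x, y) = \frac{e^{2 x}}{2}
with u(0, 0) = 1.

Answer: u(x, y) = e^{x}

Derivation:
Substitute the ansatz u = A e^{x} into the left-hand side.
Derivatives of the ansatz:
  u_x = A e^{x}
  u_yy = 0
  u_y = 0
Term by term:
  1/2·u·u_x = \frac{A^{2} e^{2 x}}{2}
  2·u_yy = 0
  2·(u_y)² = 0
So the left-hand side equals
  \frac{A^{2} e^{2 x}}{2}
This must equal f(x, y) = \frac{e^{2 x}}{2} identically.
Matching coefficients of the independent functions:
  [e^{2 x}]:  \frac{A^{2}}{2} = \frac{1}{2}
These equations allow (A) = (-1) or (1).
Impose the point condition(s):
  u(0, 0) = 1  ⟹  A = 1
Only A = 1 satisfies everything.
Hence u(x, y) = e^{x}.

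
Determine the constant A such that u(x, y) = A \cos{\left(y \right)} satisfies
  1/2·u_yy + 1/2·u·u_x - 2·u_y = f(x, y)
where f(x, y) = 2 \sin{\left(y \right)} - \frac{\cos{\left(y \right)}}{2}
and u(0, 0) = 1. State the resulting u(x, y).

Substitute the ansatz u = A \cos{\left(y \right)} into the left-hand side.
Derivatives of the ansatz:
  u_yy = - A \cos{\left(y \right)}
  u_x = 0
  u_y = - A \sin{\left(y \right)}
Term by term:
  1/2·u_yy = - \frac{A \cos{\left(y \right)}}{2}
  1/2·u·u_x = 0
  -2·u_y = 2 A \sin{\left(y \right)}
So the left-hand side equals
  2 A \sin{\left(y \right)} - \frac{A \cos{\left(y \right)}}{2}
This must equal f(x, y) = 2 \sin{\left(y \right)} - \frac{\cos{\left(y \right)}}{2} identically.
Matching coefficients of the independent functions:
  [\sin{\left(y \right)}]:  2 A = 2
  [\cos{\left(y \right)}]:  - \frac{A}{2} = - \frac{1}{2}
Solving: A = 1.
Check against the point condition:
  u(0, 0) = 1  ⟹  A = 1  ✓
Hence u(x, y) = \cos{\left(y \right)}.

Answer: u(x, y) = \cos{\left(y \right)}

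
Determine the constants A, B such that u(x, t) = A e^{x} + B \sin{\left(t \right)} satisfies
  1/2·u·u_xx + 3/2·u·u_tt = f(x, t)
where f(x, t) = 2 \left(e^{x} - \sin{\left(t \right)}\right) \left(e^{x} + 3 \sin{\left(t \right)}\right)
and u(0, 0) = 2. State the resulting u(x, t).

Substitute the ansatz u = A e^{x} + B \sin{\left(t \right)} into the left-hand side.
Derivatives of the ansatz:
  u_xx = A e^{x}
  u_tt = - B \sin{\left(t \right)}
Term by term:
  1/2·u·u_xx = \frac{A^{2} e^{2 x}}{2} + \frac{A B e^{x} \sin{\left(t \right)}}{2}
  3/2·u·u_tt = - \frac{3 A B e^{x} \sin{\left(t \right)}}{2} - \frac{3 B^{2} \sin^{2}{\left(t \right)}}{2}
So the left-hand side equals
  \frac{A^{2} e^{2 x}}{2} - A B e^{x} \sin{\left(t \right)} - \frac{3 B^{2} \sin^{2}{\left(t \right)}}{2}
This must equal f(x, t) identically; expanded, f = 2 e^{2 x} + 4 e^{x} \sin{\left(t \right)} - 6 \sin^{2}{\left(t \right)}.
Matching coefficients of the independent functions:
  [e^{x} \sin{\left(t \right)}]:  - A B = 4
  [e^{2 x}]:  \frac{A^{2}}{2} = 2
  [\sin^{2}{\left(t \right)}]:  - \frac{3 B^{2}}{2} = -6
These equations allow (A, B) = (-2, 2) or (2, -2).
Impose the point condition(s):
  u(0, 0) = 2  ⟹  A = 2
Only A = 2, B = -2 satisfies everything.
Hence u(x, t) = 2 e^{x} - 2 \sin{\left(t \right)}.

Answer: u(x, t) = 2 e^{x} - 2 \sin{\left(t \right)}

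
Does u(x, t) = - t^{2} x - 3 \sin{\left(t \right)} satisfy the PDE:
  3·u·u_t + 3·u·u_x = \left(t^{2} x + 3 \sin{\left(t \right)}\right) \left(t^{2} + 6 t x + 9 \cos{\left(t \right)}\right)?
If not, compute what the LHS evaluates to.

Evaluate each term of the left-hand side for u = - t^{2} x - 3 \sin{\left(t \right)}.
Derivatives:
  u_t = - 2 t x - 3 \cos{\left(t \right)}
  u_x = - t^{2}
Terms:
  3·u·u_t = 3 \left(2 t x + 3 \cos{\left(t \right)}\right) \left(t^{2} x + 3 \sin{\left(t \right)}\right)
  3·u·u_x = 3 t^{2} \left(t^{2} x + 3 \sin{\left(t \right)}\right)
Sum: LHS = 3 \left(t^{2} x + 3 \sin{\left(t \right)}\right) \left(t^{2} + 2 t x + 3 \cos{\left(t \right)}\right)
Given right-hand side: \left(t^{2} x + 3 \sin{\left(t \right)}\right) \left(t^{2} + 6 t x + 9 \cos{\left(t \right)}\right). Difference LHS − RHS = 2 t^{2} \left(t^{2} x + 3 \sin{\left(t \right)}\right) ≠ 0, so u is not a solution.

Answer: No, the LHS evaluates to 3 \left(t^{2} x + 3 \sin{\left(t \right)}\right) \left(t^{2} + 2 t x + 3 \cos{\left(t \right)}\right)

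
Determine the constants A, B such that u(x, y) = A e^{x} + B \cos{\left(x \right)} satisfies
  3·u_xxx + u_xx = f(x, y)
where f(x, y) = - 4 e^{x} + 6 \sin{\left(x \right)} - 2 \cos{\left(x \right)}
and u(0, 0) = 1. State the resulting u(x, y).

Substitute the ansatz u = A e^{x} + B \cos{\left(x \right)} into the left-hand side.
Derivatives of the ansatz:
  u_xxx = A e^{x} + B \sin{\left(x \right)}
  u_xx = A e^{x} - B \cos{\left(x \right)}
Term by term:
  3·u_xxx = 3 A e^{x} + 3 B \sin{\left(x \right)}
  u_xx = A e^{x} - B \cos{\left(x \right)}
So the left-hand side equals
  4 A e^{x} + 3 B \sin{\left(x \right)} - B \cos{\left(x \right)}
This must equal f(x, y) = - 4 e^{x} + 6 \sin{\left(x \right)} - 2 \cos{\left(x \right)} identically.
Matching coefficients of the independent functions:
  [e^{x}]:  4 A = -4
  [\sin{\left(x \right)}]:  3 B = 6
  [\cos{\left(x \right)}]:  - B = -2
Solving: A = -1, B = 2.
Check against the point condition:
  u(0, 0) = 1  ⟹  A + B = 1  ✓
Hence u(x, y) = - e^{x} + 2 \cos{\left(x \right)}.

Answer: u(x, y) = - e^{x} + 2 \cos{\left(x \right)}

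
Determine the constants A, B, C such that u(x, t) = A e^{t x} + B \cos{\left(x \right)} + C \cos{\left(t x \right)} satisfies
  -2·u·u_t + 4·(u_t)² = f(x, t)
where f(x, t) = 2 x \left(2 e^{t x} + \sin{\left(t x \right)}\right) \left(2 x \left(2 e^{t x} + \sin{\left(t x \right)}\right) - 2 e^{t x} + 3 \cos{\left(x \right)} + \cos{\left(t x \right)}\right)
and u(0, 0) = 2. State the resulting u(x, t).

Answer: u(x, t) = - 2 e^{t x} + 3 \cos{\left(x \right)} + \cos{\left(t x \right)}

Derivation:
Substitute the ansatz u = A e^{t x} + B \cos{\left(x \right)} + C \cos{\left(t x \right)} into the left-hand side.
Derivatives of the ansatz:
  u_t = A x e^{t x} - C x \sin{\left(t x \right)}
Term by term:
  -2·u·u_t = - 2 A^{2} x e^{2 t x} - 2 A B x e^{t x} \cos{\left(x \right)} + 2 A C x e^{t x} \sin{\left(t x \right)} - 2 A C x e^{t x} \cos{\left(t x \right)} + 2 B C x \sin{\left(t x \right)} \cos{\left(x \right)} + 2 C^{2} x \sin{\left(t x \right)} \cos{\left(t x \right)}
  4·(u_t)² = 4 A^{2} x^{2} e^{2 t x} - 8 A C x^{2} e^{t x} \sin{\left(t x \right)} + 4 C^{2} x^{2} \sin^{2}{\left(t x \right)}
So the left-hand side equals
  4 A^{2} x^{2} e^{2 t x} - 2 A^{2} x e^{2 t x} - 2 A B x e^{t x} \cos{\left(x \right)} - 8 A C x^{2} e^{t x} \sin{\left(t x \right)} + 2 A C x e^{t x} \sin{\left(t x \right)} - 2 A C x e^{t x} \cos{\left(t x \right)} + 2 B C x \sin{\left(t x \right)} \cos{\left(x \right)} + 4 C^{2} x^{2} \sin^{2}{\left(t x \right)} + 2 C^{2} x \sin{\left(t x \right)} \cos{\left(t x \right)}
This must equal f(x, t) identically; expanded, f = 16 x^{2} e^{2 t x} + 16 x^{2} e^{t x} \sin{\left(t x \right)} + 4 x^{2} \sin^{2}{\left(t x \right)} - 8 x e^{2 t x} - 4 x e^{t x} \sin{\left(t x \right)} + 12 x e^{t x} \cos{\left(x \right)} + 4 x e^{t x} \cos{\left(t x \right)} + 6 x \sin{\left(t x \right)} \cos{\left(x \right)} + 2 x \sin{\left(t x \right)} \cos{\left(t x \right)}.
Matching coefficients of the independent functions:
  [x e^{2 t x}]:  - 2 A^{2} = -8
  [x^{2} e^{2 t x}]:  4 A^{2} = 16
  [x^{2} \sin^{2}{\left(t x \right)}]:  4 C^{2} = 4
  [x e^{t x} \sin{\left(t x \right)}]:  2 A C = -4
  [x e^{t x} \cos{\left(x \right)}]:  - 2 A B = 12
  [x e^{t x} \cos{\left(t x \right)}]:  - 2 A C = 4
  [x \sin{\left(t x \right)} \cos{\left(x \right)}]:  2 B C = 6
  [x \sin{\left(t x \right)} \cos{\left(t x \right)}]:  2 C^{2} = 2
  [x^{2} e^{t x} \sin{\left(t x \right)}]:  - 8 A C = 16
These equations allow (A, B, C) = (-2, 3, 1) or (2, -3, -1).
Impose the point condition(s):
  u(0, 0) = 2  ⟹  A + B + C = 2
Only A = -2, B = 3, C = 1 satisfies everything.
Hence u(x, t) = - 2 e^{t x} + 3 \cos{\left(x \right)} + \cos{\left(t x \right)}.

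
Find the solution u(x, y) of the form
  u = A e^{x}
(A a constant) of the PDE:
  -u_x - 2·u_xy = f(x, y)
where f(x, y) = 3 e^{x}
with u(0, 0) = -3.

Substitute the ansatz u = A e^{x} into the left-hand side.
Derivatives of the ansatz:
  u_x = A e^{x}
  u_xy = 0
Term by term:
  -u_x = - A e^{x}
  -2·u_xy = 0
So the left-hand side equals
  - A e^{x}
This must equal f(x, y) = 3 e^{x} identically.
Matching coefficients of the independent functions:
  [e^{x}]:  - A = 3
Solving: A = -3.
Check against the point condition:
  u(0, 0) = -3  ⟹  A = -3  ✓
Hence u(x, y) = - 3 e^{x}.

Answer: u(x, y) = - 3 e^{x}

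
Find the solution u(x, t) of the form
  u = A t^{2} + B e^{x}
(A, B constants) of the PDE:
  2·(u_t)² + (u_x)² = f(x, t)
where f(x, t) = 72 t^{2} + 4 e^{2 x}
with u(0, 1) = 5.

Substitute the ansatz u = A t^{2} + B e^{x} into the left-hand side.
Derivatives of the ansatz:
  u_t = 2 A t
  u_x = B e^{x}
Term by term:
  2·(u_t)² = 8 A^{2} t^{2}
  (u_x)² = B^{2} e^{2 x}
So the left-hand side equals
  8 A^{2} t^{2} + B^{2} e^{2 x}
This must equal f(x, t) = 72 t^{2} + 4 e^{2 x} identically.
Matching coefficients of the independent functions:
  [t^{2}]:  8 A^{2} = 72
  [e^{2 x}]:  B^{2} = 4
These equations allow (A, B) = (-3, -2) or (-3, 2) or (3, -2) or (3, 2).
Impose the point condition(s):
  u(0, 1) = 5  ⟹  A + B = 5
Only A = 3, B = 2 satisfies everything.
Hence u(x, t) = 3 t^{2} + 2 e^{x}.

Answer: u(x, t) = 3 t^{2} + 2 e^{x}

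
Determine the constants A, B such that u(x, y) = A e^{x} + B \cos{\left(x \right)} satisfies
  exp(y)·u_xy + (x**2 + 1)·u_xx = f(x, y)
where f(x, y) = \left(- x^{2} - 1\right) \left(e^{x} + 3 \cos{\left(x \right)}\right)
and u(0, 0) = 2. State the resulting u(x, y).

Answer: u(x, y) = - e^{x} + 3 \cos{\left(x \right)}

Derivation:
Substitute the ansatz u = A e^{x} + B \cos{\left(x \right)} into the left-hand side.
Derivatives of the ansatz:
  u_xy = 0
  u_xx = A e^{x} - B \cos{\left(x \right)}
Term by term:
  exp(y)·u_xy = 0
  (x**2 + 1)·u_xx = A x^{2} e^{x} + A e^{x} - B x^{2} \cos{\left(x \right)} - B \cos{\left(x \right)}
So the left-hand side equals
  A x^{2} e^{x} + A e^{x} - B x^{2} \cos{\left(x \right)} - B \cos{\left(x \right)}
This must equal f(x, y) identically; expanded, f = - x^{2} e^{x} - 3 x^{2} \cos{\left(x \right)} - e^{x} - 3 \cos{\left(x \right)}.
Matching coefficients of the independent functions:
  [x^{2} e^{x}, e^{x}]:  A = -1
  [x^{2} \cos{\left(x \right)}, \cos{\left(x \right)}]:  - B = -3
Solving: A = -1, B = 3.
Check against the point condition:
  u(0, 0) = 2  ⟹  A + B = 2  ✓
Hence u(x, y) = - e^{x} + 3 \cos{\left(x \right)}.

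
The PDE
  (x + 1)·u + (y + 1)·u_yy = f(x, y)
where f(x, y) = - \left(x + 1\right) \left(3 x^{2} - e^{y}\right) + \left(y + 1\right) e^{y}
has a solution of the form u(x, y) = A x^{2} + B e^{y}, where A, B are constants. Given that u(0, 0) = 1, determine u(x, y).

Substitute the ansatz u = A x^{2} + B e^{y} into the left-hand side.
Derivatives of the ansatz:
  u_yy = B e^{y}
Term by term:
  (x + 1)·u = A x^{3} + A x^{2} + B x e^{y} + B e^{y}
  (y + 1)·u_yy = B y e^{y} + B e^{y}
So the left-hand side equals
  A x^{3} + A x^{2} + B x e^{y} + B y e^{y} + 2 B e^{y}
This must equal f(x, y) identically; expanded, f = - 3 x^{3} - 3 x^{2} + x e^{y} + y e^{y} + 2 e^{y}.
Matching coefficients of the independent functions:
  [x^{2}, x^{3}]:  A = -3
  [x e^{y}, y e^{y}]:  B = 1
  [e^{y}]:  2 B = 2
Solving: A = -3, B = 1.
Check against the point condition:
  u(0, 0) = 1  ⟹  B = 1  ✓
Hence u(x, y) = - 3 x^{2} + e^{y}.

Answer: u(x, y) = - 3 x^{2} + e^{y}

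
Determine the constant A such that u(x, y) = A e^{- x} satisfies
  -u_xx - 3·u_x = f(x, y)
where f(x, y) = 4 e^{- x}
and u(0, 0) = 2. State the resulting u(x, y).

Substitute the ansatz u = A e^{- x} into the left-hand side.
Derivatives of the ansatz:
  u_xx = A e^{- x}
  u_x = - A e^{- x}
Term by term:
  -u_xx = - A e^{- x}
  -3·u_x = 3 A e^{- x}
So the left-hand side equals
  2 A e^{- x}
This must equal f(x, y) = 4 e^{- x} identically.
Matching coefficients of the independent functions:
  [e^{- x}]:  2 A = 4
Solving: A = 2.
Check against the point condition:
  u(0, 0) = 2  ⟹  A = 2  ✓
Hence u(x, y) = 2 e^{- x}.

Answer: u(x, y) = 2 e^{- x}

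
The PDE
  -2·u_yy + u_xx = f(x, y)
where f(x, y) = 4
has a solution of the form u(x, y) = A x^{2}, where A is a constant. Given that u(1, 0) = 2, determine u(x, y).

Substitute the ansatz u = A x^{2} into the left-hand side.
Derivatives of the ansatz:
  u_yy = 0
  u_xx = 2 A
Term by term:
  -2·u_yy = 0
  u_xx = 2 A
So the left-hand side equals
  2 A
This must equal f(x, y) = 4 identically.
Matching coefficients of the independent functions:
  [constant term]:  2 A = 4
Solving: A = 2.
Check against the point condition:
  u(1, 0) = 2  ⟹  A = 2  ✓
Hence u(x, y) = 2 x^{2}.

Answer: u(x, y) = 2 x^{2}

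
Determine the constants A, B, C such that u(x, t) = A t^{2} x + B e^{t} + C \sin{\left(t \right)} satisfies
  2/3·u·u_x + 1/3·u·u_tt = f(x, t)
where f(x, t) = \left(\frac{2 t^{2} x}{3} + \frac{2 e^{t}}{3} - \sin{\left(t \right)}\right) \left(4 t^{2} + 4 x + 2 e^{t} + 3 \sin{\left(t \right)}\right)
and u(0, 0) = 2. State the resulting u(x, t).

Substitute the ansatz u = A t^{2} x + B e^{t} + C \sin{\left(t \right)} into the left-hand side.
Derivatives of the ansatz:
  u_x = A t^{2}
  u_tt = 2 A x + B e^{t} - C \sin{\left(t \right)}
Term by term:
  2/3·u·u_x = \frac{2 A^{2} t^{4} x}{3} + \frac{2 A B t^{2} e^{t}}{3} + \frac{2 A C t^{2} \sin{\left(t \right)}}{3}
  1/3·u·u_tt = \frac{2 A^{2} t^{2} x^{2}}{3} + \frac{A B t^{2} x e^{t}}{3} + \frac{2 A B x e^{t}}{3} - \frac{A C t^{2} x \sin{\left(t \right)}}{3} + \frac{2 A C x \sin{\left(t \right)}}{3} + \frac{B^{2} e^{2 t}}{3} - \frac{C^{2} \sin^{2}{\left(t \right)}}{3}
So the left-hand side equals
  \frac{2 A^{2} t^{4} x}{3} + \frac{2 A^{2} t^{2} x^{2}}{3} + \frac{A B t^{2} x e^{t}}{3} + \frac{2 A B t^{2} e^{t}}{3} + \frac{2 A B x e^{t}}{3} - \frac{A C t^{2} x \sin{\left(t \right)}}{3} + \frac{2 A C t^{2} \sin{\left(t \right)}}{3} + \frac{2 A C x \sin{\left(t \right)}}{3} + \frac{B^{2} e^{2 t}}{3} - \frac{C^{2} \sin^{2}{\left(t \right)}}{3}
This must equal f(x, t) identically; expanded, f = \frac{8 t^{4} x}{3} + \frac{8 t^{2} x^{2}}{3} + \frac{4 t^{2} x e^{t}}{3} + 2 t^{2} x \sin{\left(t \right)} + \frac{8 t^{2} e^{t}}{3} - 4 t^{2} \sin{\left(t \right)} + \frac{8 x e^{t}}{3} - 4 x \sin{\left(t \right)} + \frac{4 e^{2 t}}{3} - 3 \sin^{2}{\left(t \right)}.
Matching coefficients of the independent functions:
  [t^{2} x^{2}, t^{4} x]:  \frac{2 A^{2}}{3} = \frac{8}{3}
  [t^{2} e^{t}, x e^{t}]:  \frac{2 A B}{3} = \frac{8}{3}
  [t^{2} \sin{\left(t \right)}, x \sin{\left(t \right)}]:  \frac{2 A C}{3} = -4
  [t^{2} x e^{t}]:  \frac{A B}{3} = \frac{4}{3}
  [t^{2} x \sin{\left(t \right)}]:  - \frac{A C}{3} = 2
  [e^{2 t}]:  \frac{B^{2}}{3} = \frac{4}{3}
  [\sin^{2}{\left(t \right)}]:  - \frac{C^{2}}{3} = -3
These equations allow (A, B, C) = (-2, -2, 3) or (2, 2, -3).
Impose the point condition(s):
  u(0, 0) = 2  ⟹  B = 2
Only A = 2, B = 2, C = -3 satisfies everything.
Hence u(x, t) = 2 t^{2} x + 2 e^{t} - 3 \sin{\left(t \right)}.

Answer: u(x, t) = 2 t^{2} x + 2 e^{t} - 3 \sin{\left(t \right)}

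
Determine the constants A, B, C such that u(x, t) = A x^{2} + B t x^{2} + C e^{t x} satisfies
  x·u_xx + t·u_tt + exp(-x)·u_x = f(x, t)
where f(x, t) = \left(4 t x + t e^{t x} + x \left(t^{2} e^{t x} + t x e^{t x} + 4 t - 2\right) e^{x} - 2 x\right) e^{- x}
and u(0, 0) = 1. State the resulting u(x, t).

Answer: u(x, t) = 2 t x^{2} - x^{2} + e^{t x}

Derivation:
Substitute the ansatz u = A x^{2} + B t x^{2} + C e^{t x} into the left-hand side.
Derivatives of the ansatz:
  u_xx = 2 A + 2 B t + C t^{2} e^{t x}
  u_tt = C x^{2} e^{t x}
  u_x = 2 A x + 2 B t x + C t e^{t x}
Term by term:
  x·u_xx = 2 A x + 2 B t x + C t^{2} x e^{t x}
  t·u_tt = C t x^{2} e^{t x}
  exp(-x)·u_x = 2 A x e^{- x} + 2 B t x e^{- x} + C t e^{- x} e^{t x}
So the left-hand side equals
  2 A x + 2 A x e^{- x} + 2 B t x + 2 B t x e^{- x} + C t^{2} x e^{t x} + C t x^{2} e^{t x} + C t e^{- x} e^{t x}
This must equal f(x, t) identically; expanded, f = t^{2} x e^{t x} + t x^{2} e^{t x} + 4 t x + 4 t x e^{- x} + t e^{- x} e^{t x} - 2 x - 2 x e^{- x}.
Matching coefficients of the independent functions:
  [x, x e^{- x}]:  2 A = -2
  [t x, t x e^{- x}]:  2 B = 4
  [t x^{2} e^{t x}, t e^{- x} e^{t x}, t^{2} x e^{t x}]:  C = 1
Solving: A = -1, B = 2, C = 1.
Check against the point condition:
  u(0, 0) = 1  ⟹  C = 1  ✓
Hence u(x, t) = 2 t x^{2} - x^{2} + e^{t x}.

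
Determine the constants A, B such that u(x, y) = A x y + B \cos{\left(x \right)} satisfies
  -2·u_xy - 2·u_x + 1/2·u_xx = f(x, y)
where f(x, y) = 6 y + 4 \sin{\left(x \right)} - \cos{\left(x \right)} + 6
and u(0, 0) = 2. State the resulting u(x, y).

Substitute the ansatz u = A x y + B \cos{\left(x \right)} into the left-hand side.
Derivatives of the ansatz:
  u_xy = A
  u_x = A y - B \sin{\left(x \right)}
  u_xx = - B \cos{\left(x \right)}
Term by term:
  -2·u_xy = - 2 A
  -2·u_x = - 2 A y + 2 B \sin{\left(x \right)}
  1/2·u_xx = - \frac{B \cos{\left(x \right)}}{2}
So the left-hand side equals
  - 2 A y - 2 A + 2 B \sin{\left(x \right)} - \frac{B \cos{\left(x \right)}}{2}
This must equal f(x, y) = 6 y + 4 \sin{\left(x \right)} - \cos{\left(x \right)} + 6 identically.
Matching coefficients of the independent functions:
  [constant term, y]:  - 2 A = 6
  [\sin{\left(x \right)}]:  2 B = 4
  [\cos{\left(x \right)}]:  - \frac{B}{2} = -1
Solving: A = -3, B = 2.
Check against the point condition:
  u(0, 0) = 2  ⟹  B = 2  ✓
Hence u(x, y) = - 3 x y + 2 \cos{\left(x \right)}.

Answer: u(x, y) = - 3 x y + 2 \cos{\left(x \right)}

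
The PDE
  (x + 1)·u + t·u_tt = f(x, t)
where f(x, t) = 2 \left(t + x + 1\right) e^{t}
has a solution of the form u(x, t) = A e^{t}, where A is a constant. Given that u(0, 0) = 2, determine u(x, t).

Answer: u(x, t) = 2 e^{t}

Derivation:
Substitute the ansatz u = A e^{t} into the left-hand side.
Derivatives of the ansatz:
  u_tt = A e^{t}
Term by term:
  (x + 1)·u = A x e^{t} + A e^{t}
  t·u_tt = A t e^{t}
So the left-hand side equals
  A t e^{t} + A x e^{t} + A e^{t}
This must equal f(x, t) identically; expanded, f = 2 t e^{t} + 2 x e^{t} + 2 e^{t}.
Matching coefficients of the independent functions:
  [t e^{t}, x e^{t}, e^{t}]:  A = 2
Solving: A = 2.
Check against the point condition:
  u(0, 0) = 2  ⟹  A = 2  ✓
Hence u(x, t) = 2 e^{t}.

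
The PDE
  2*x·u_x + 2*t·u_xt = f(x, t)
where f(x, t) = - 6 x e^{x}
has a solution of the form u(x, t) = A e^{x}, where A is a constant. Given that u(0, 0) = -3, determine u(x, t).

Answer: u(x, t) = - 3 e^{x}

Derivation:
Substitute the ansatz u = A e^{x} into the left-hand side.
Derivatives of the ansatz:
  u_x = A e^{x}
  u_xt = 0
Term by term:
  2*x·u_x = 2 A x e^{x}
  2*t·u_xt = 0
So the left-hand side equals
  2 A x e^{x}
This must equal f(x, t) = - 6 x e^{x} identically.
Matching coefficients of the independent functions:
  [x e^{x}]:  2 A = -6
Solving: A = -3.
Check against the point condition:
  u(0, 0) = -3  ⟹  A = -3  ✓
Hence u(x, t) = - 3 e^{x}.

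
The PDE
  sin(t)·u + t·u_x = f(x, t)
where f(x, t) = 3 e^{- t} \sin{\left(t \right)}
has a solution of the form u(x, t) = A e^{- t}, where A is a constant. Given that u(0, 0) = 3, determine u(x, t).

Answer: u(x, t) = 3 e^{- t}

Derivation:
Substitute the ansatz u = A e^{- t} into the left-hand side.
Derivatives of the ansatz:
  u_x = 0
Term by term:
  sin(t)·u = A e^{- t} \sin{\left(t \right)}
  t·u_x = 0
So the left-hand side equals
  A e^{- t} \sin{\left(t \right)}
This must equal f(x, t) = 3 e^{- t} \sin{\left(t \right)} identically.
Matching coefficients of the independent functions:
  [e^{- t} \sin{\left(t \right)}]:  A = 3
Solving: A = 3.
Check against the point condition:
  u(0, 0) = 3  ⟹  A = 3  ✓
Hence u(x, t) = 3 e^{- t}.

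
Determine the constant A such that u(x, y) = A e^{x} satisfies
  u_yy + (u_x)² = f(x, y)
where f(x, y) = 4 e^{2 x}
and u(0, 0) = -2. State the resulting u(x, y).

Answer: u(x, y) = - 2 e^{x}

Derivation:
Substitute the ansatz u = A e^{x} into the left-hand side.
Derivatives of the ansatz:
  u_yy = 0
  u_x = A e^{x}
Term by term:
  u_yy = 0
  (u_x)² = A^{2} e^{2 x}
So the left-hand side equals
  A^{2} e^{2 x}
This must equal f(x, y) = 4 e^{2 x} identically.
Matching coefficients of the independent functions:
  [e^{2 x}]:  A^{2} = 4
These equations allow (A) = (-2) or (2).
Impose the point condition(s):
  u(0, 0) = -2  ⟹  A = -2
Only A = -2 satisfies everything.
Hence u(x, y) = - 2 e^{x}.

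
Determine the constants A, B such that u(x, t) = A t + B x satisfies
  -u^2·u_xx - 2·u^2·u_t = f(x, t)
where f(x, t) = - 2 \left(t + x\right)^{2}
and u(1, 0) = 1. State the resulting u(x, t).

Answer: u(x, t) = t + x

Derivation:
Substitute the ansatz u = A t + B x into the left-hand side.
Derivatives of the ansatz:
  u_xx = 0
  u_t = A
Term by term:
  -u^2·u_xx = 0
  -2·u^2·u_t = - 2 A^{3} t^{2} - 4 A^{2} B t x - 2 A B^{2} x^{2}
So the left-hand side equals
  - 2 A^{3} t^{2} - 4 A^{2} B t x - 2 A B^{2} x^{2}
This must equal f(x, t) identically; expanded, f = - 2 t^{2} - 4 t x - 2 x^{2}.
Matching coefficients of the independent functions:
  [t^{2}]:  - 2 A^{3} = -2
  [x^{2}]:  - 2 A B^{2} = -2
  [t x]:  - 4 A^{2} B = -4
Solving: A = 1, B = 1.
Check against the point condition:
  u(1, 0) = 1  ⟹  B = 1  ✓
Hence u(x, t) = t + x.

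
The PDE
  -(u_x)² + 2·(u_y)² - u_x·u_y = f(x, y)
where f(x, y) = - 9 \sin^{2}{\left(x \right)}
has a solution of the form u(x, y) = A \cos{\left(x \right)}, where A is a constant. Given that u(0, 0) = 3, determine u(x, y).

Substitute the ansatz u = A \cos{\left(x \right)} into the left-hand side.
Derivatives of the ansatz:
  u_x = - A \sin{\left(x \right)}
  u_y = 0
Term by term:
  -(u_x)² = - A^{2} \sin^{2}{\left(x \right)}
  2·(u_y)² = 0
  -u_x·u_y = 0
So the left-hand side equals
  - A^{2} \sin^{2}{\left(x \right)}
This must equal f(x, y) = - 9 \sin^{2}{\left(x \right)} identically.
Matching coefficients of the independent functions:
  [\sin^{2}{\left(x \right)}]:  - A^{2} = -9
These equations allow (A) = (-3) or (3).
Impose the point condition(s):
  u(0, 0) = 3  ⟹  A = 3
Only A = 3 satisfies everything.
Hence u(x, y) = 3 \cos{\left(x \right)}.

Answer: u(x, y) = 3 \cos{\left(x \right)}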